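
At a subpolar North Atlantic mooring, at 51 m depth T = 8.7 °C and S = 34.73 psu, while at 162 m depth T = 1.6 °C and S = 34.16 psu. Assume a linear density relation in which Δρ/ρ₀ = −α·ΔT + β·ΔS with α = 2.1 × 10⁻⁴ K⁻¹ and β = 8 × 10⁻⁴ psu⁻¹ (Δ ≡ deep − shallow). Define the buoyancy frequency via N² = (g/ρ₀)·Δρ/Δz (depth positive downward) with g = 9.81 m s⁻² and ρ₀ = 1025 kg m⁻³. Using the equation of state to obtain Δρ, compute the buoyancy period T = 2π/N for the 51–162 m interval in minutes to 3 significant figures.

ΔT = -7.1 K, ΔS = -0.57 psu (deep − shallow).
Δρ/ρ₀ = −αΔT + βΔS = 1.491 × 10⁻³ − 4.56 × 10⁻⁴ = 1.035 × 10⁻³, so Δρ ≈ 1.061 kg m⁻³.
N² = (g/ρ₀)·Δρ/Δz = g·(Δρ/ρ₀)/Δz = 9.81 × 1.035 × 10⁻³ / 111 = 9.1472 × 10⁻⁵ s⁻².
N = √(9.1472 × 10⁻⁵) = 9.5641 × 10⁻³ rad s⁻¹ → T = 2π/N = 656.96 s = 10.949 min ≈ 10.9 min.

10.9 min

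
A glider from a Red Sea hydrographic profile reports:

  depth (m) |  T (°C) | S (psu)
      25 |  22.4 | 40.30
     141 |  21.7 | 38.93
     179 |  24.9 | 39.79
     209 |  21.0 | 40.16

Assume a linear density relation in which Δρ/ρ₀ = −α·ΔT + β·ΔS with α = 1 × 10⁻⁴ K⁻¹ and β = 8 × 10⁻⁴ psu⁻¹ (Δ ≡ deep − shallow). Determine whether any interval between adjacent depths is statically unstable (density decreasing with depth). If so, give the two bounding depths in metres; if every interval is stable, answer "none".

Evaluate Δρ/ρ₀ = −αΔT + βΔS across each adjacent pair:
  25–141 m: −αΔT+βΔS = −(1 × 10⁻⁴)(-0.7)+(8 × 10⁻⁴)(-1.37) = -1.0 × 10⁻³ → UNSTABLE
  141–179 m: −αΔT+βΔS = −(1 × 10⁻⁴)(+3.2)+(8 × 10⁻⁴)(+0.86) = 3.7 × 10⁻⁴ → stable
  179–209 m: −αΔT+βΔS = −(1 × 10⁻⁴)(-3.9)+(8 × 10⁻⁴)(+0.37) = 6.9 × 10⁻⁴ → stable
The 25–141 m interval has Δρ < 0: lighter water underlies denser water.

25–141 m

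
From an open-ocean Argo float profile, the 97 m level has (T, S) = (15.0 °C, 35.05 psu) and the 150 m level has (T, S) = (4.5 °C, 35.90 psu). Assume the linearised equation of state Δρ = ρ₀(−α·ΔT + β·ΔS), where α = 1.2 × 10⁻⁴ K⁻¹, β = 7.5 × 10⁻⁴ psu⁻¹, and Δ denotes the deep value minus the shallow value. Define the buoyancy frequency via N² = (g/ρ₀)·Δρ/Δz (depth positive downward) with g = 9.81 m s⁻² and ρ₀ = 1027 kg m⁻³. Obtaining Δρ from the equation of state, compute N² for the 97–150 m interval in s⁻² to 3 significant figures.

ΔT = -10.5 K, ΔS = +0.85 psu (deep − shallow).
Δρ/ρ₀ = −αΔT + βΔS = 1.26 × 10⁻³ + 6.375 × 10⁻⁴ = 1.8975 × 10⁻³, so Δρ ≈ 1.949 kg m⁻³.
N² = (g/ρ₀)·Δρ/Δz = g·(Δρ/ρ₀)/Δz = 9.81 × 1.8975 × 10⁻³ / 53 = 3.5122 × 10⁻⁴ s⁻² ≈ 3.51 × 10⁻⁴ s⁻².

3.51 × 10⁻⁴ s⁻²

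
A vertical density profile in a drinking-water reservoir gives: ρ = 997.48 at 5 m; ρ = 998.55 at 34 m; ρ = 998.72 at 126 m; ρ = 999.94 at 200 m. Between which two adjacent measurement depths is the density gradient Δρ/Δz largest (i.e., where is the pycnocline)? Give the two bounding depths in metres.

5–34 m

Compute the density gradient over each adjacent pair:
  5–34 m: Δρ/Δz = 1.07/29 = 0.037 kg m⁻⁴
  34–126 m: Δρ/Δz = 0.17/92 = 1.8 × 10⁻³ kg m⁻⁴
  126–200 m: Δρ/Δz = 1.22/74 = 0.016 kg m⁻⁴
The largest gradient is in the 5–34 m interval — the pycnocline.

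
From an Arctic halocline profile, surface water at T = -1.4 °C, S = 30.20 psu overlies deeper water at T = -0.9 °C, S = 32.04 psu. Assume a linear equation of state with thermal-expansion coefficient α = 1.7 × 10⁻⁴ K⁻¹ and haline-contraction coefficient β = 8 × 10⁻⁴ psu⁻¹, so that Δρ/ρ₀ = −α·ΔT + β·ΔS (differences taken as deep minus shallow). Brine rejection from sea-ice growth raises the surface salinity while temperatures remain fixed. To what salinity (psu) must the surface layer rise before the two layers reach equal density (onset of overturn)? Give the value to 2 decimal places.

Neutral buoyancy requires −α(T_deep − T_surf) + β(S_deep − S_surf′) = 0.
S_surf′ = S_deep − (α/β)·ΔT = 32.04 − (1.7 × 10⁻⁴/8 × 10⁻⁴)·(+0.5) = 31.9337 psu.
Increase required: 31.9337 − 30.20 = 1.7337 psu.

31.93 psu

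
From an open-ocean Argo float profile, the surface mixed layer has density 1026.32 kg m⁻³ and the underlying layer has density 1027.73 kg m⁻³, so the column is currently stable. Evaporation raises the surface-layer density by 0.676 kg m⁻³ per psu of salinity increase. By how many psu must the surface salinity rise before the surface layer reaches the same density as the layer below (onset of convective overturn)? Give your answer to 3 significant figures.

Density deficit of the surface layer: 1027.73 − 1026.32 = 1.41 kg m⁻³.
Required change = 1.41 / 0.676 = 2.09 psu.

2.09 psu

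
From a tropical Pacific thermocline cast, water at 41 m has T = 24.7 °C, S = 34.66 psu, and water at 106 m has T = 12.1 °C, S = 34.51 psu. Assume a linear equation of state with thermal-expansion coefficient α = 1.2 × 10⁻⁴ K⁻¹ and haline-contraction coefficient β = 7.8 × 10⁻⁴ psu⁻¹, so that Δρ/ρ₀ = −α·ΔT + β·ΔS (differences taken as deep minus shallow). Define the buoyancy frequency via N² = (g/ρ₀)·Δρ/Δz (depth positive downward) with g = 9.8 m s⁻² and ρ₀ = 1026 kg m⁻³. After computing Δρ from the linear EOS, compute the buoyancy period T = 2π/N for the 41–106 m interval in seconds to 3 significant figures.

ΔT = -12.6 K, ΔS = -0.15 psu (deep − shallow).
Δρ/ρ₀ = −αΔT + βΔS = 1.512 × 10⁻³ − 1.17 × 10⁻⁴ = 1.395 × 10⁻³, so Δρ ≈ 1.431 kg m⁻³.
N² = (g/ρ₀)·Δρ/Δz = g·(Δρ/ρ₀)/Δz = 9.8 × 1.395 × 10⁻³ / 65 = 2.1032 × 10⁻⁴ s⁻².
N = √(2.1032 × 10⁻⁴) = 0.014502 rad s⁻¹ → T = 2π/N = 433.26 s ≈ 433 s.

433 s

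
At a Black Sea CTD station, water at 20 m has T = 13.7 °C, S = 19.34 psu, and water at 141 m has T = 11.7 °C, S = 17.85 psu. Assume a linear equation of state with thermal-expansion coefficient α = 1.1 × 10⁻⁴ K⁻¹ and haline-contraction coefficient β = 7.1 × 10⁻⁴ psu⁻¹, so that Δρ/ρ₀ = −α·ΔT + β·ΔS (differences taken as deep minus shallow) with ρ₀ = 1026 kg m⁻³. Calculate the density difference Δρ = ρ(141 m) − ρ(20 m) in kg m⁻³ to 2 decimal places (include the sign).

-0.86 kg m⁻³

ΔT = -2.0 K, ΔS = -1.49 psu (deep − shallow).
Δρ/ρ₀ = −(1.1 × 10⁻⁴)(-2.0) + (7.1 × 10⁻⁴)(-1.49) = -8.379 × 10⁻⁴.
Δρ = 1026 × (-8.379 × 10⁻⁴) = -0.86 kg m⁻³.
Negative Δρ: lighter below, statically unstable.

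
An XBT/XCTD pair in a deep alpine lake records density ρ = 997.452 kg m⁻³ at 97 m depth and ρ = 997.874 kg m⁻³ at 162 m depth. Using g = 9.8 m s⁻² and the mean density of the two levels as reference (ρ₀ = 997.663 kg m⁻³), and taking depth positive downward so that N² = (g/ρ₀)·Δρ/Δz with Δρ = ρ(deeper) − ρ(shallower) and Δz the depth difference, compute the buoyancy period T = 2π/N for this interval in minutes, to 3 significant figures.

13.1 min

Δρ = 997.874 − 997.452 = 0.422 kg m⁻³ over Δz = 162 − 97 = 65 m.
N² = (9.8/997.663) × (0.422/65) = 6.3774 × 10⁻⁵ s⁻².
N = √(6.3774 × 10⁻⁵) = 7.9859 × 10⁻³ rad s⁻¹, so T = 2π/N = 786.78 s = 13.113 min ≈ 13.1 min.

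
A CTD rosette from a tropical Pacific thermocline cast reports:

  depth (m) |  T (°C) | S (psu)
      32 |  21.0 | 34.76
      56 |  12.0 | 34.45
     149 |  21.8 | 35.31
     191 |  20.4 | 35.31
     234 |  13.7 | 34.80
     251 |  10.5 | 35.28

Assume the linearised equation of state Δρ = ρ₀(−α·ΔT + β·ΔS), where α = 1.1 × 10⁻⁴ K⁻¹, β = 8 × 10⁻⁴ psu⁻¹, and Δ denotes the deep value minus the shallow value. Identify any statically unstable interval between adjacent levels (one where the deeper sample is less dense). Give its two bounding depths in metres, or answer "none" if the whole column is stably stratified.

56–149 m

Evaluate Δρ/ρ₀ = −αΔT + βΔS across each adjacent pair:
  32–56 m: −αΔT+βΔS = −(1.1 × 10⁻⁴)(-9.0)+(8 × 10⁻⁴)(-0.31) = 7.4 × 10⁻⁴ → stable
  56–149 m: −αΔT+βΔS = −(1.1 × 10⁻⁴)(+9.8)+(8 × 10⁻⁴)(+0.86) = -3.9 × 10⁻⁴ → UNSTABLE
  149–191 m: −αΔT+βΔS = −(1.1 × 10⁻⁴)(-1.4)+(8 × 10⁻⁴)(+0.00) = 1.5 × 10⁻⁴ → stable
  191–234 m: −αΔT+βΔS = −(1.1 × 10⁻⁴)(-6.7)+(8 × 10⁻⁴)(-0.51) = 3.3 × 10⁻⁴ → stable
  234–251 m: −αΔT+βΔS = −(1.1 × 10⁻⁴)(-3.2)+(8 × 10⁻⁴)(+0.48) = 7.4 × 10⁻⁴ → stable
The 56–149 m interval has Δρ < 0: lighter water underlies denser water.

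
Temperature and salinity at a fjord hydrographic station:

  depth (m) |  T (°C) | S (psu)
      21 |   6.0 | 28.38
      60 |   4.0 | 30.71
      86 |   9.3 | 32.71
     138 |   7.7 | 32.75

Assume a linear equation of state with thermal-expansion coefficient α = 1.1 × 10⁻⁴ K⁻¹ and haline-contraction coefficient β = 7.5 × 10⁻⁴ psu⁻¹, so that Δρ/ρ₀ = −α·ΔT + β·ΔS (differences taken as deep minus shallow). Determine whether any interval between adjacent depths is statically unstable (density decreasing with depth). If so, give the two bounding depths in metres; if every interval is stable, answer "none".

Evaluate Δρ/ρ₀ = −αΔT + βΔS across each adjacent pair:
  21–60 m: −αΔT+βΔS = −(1.1 × 10⁻⁴)(-2.0)+(7.5 × 10⁻⁴)(+2.33) = 2.0 × 10⁻³ → stable
  60–86 m: −αΔT+βΔS = −(1.1 × 10⁻⁴)(+5.3)+(7.5 × 10⁻⁴)(+2.00) = 9.2 × 10⁻⁴ → stable
  86–138 m: −αΔT+βΔS = −(1.1 × 10⁻⁴)(-1.6)+(7.5 × 10⁻⁴)(+0.04) = 2.1 × 10⁻⁴ → stable
Every interval has Δρ > 0: the column is stably stratified throughout.

none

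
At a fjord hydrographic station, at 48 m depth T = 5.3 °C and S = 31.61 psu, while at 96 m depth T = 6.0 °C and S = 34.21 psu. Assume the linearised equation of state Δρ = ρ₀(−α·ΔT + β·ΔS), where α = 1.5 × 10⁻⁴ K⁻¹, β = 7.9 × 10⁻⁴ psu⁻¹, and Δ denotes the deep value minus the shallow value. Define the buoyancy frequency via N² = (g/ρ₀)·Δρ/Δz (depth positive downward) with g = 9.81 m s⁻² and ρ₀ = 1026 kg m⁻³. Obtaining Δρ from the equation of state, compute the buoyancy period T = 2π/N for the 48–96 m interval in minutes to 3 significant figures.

5.25 min

ΔT = +0.7 K, ΔS = +2.60 psu (deep − shallow).
Δρ/ρ₀ = −αΔT + βΔS = -1.05 × 10⁻⁴ + 2.054 × 10⁻³ = 1.949 × 10⁻³, so Δρ ≈ 2.000 kg m⁻³.
N² = (g/ρ₀)·Δρ/Δz = g·(Δρ/ρ₀)/Δz = 9.81 × 1.949 × 10⁻³ / 48 = 3.9833 × 10⁻⁴ s⁻².
N = √(3.9833 × 10⁻⁴) = 0.019958 rad s⁻¹ → T = 2π/N = 314.82 s = 5.2470 min ≈ 5.25 min.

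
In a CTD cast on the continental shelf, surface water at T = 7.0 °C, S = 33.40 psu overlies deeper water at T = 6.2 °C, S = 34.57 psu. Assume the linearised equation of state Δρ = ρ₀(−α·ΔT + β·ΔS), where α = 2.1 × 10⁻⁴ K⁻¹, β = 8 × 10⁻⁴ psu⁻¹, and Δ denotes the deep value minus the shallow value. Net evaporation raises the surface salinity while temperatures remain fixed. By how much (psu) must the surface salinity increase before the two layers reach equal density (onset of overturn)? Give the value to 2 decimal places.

Neutral buoyancy requires −α(T_deep − T_surf) + β(S_deep − S_surf′) = 0.
S_surf′ = S_deep − (α/β)·ΔT = 34.57 − (2.1 × 10⁻⁴/8 × 10⁻⁴)·(-0.8) = 34.7800 psu.
Increase required: 34.7800 − 33.40 = 1.3800 psu.

1.38 psu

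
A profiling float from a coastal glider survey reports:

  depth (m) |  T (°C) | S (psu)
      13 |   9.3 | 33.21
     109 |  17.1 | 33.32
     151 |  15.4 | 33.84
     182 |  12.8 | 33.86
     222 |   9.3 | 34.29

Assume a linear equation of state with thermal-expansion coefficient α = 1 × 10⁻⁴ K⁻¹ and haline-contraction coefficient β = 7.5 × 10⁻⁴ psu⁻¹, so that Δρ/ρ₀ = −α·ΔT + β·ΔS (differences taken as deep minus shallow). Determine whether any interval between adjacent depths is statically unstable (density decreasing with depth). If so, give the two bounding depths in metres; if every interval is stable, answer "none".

13–109 m

Evaluate Δρ/ρ₀ = −αΔT + βΔS across each adjacent pair:
  13–109 m: −αΔT+βΔS = −(1 × 10⁻⁴)(+7.8)+(7.5 × 10⁻⁴)(+0.11) = -7.0 × 10⁻⁴ → UNSTABLE
  109–151 m: −αΔT+βΔS = −(1 × 10⁻⁴)(-1.7)+(7.5 × 10⁻⁴)(+0.52) = 5.6 × 10⁻⁴ → stable
  151–182 m: −αΔT+βΔS = −(1 × 10⁻⁴)(-2.6)+(7.5 × 10⁻⁴)(+0.02) = 2.8 × 10⁻⁴ → stable
  182–222 m: −αΔT+βΔS = −(1 × 10⁻⁴)(-3.5)+(7.5 × 10⁻⁴)(+0.43) = 6.7 × 10⁻⁴ → stable
The 13–109 m interval has Δρ < 0: lighter water underlies denser water.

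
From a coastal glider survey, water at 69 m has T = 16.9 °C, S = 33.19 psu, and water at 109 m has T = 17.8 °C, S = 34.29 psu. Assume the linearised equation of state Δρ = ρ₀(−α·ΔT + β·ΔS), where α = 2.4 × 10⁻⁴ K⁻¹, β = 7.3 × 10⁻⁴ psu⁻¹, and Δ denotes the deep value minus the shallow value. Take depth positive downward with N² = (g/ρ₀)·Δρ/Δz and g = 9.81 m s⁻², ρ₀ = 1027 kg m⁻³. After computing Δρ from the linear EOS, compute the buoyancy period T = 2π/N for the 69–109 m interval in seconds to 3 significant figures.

ΔT = +0.9 K, ΔS = +1.10 psu (deep − shallow).
Δρ/ρ₀ = −αΔT + βΔS = -2.16 × 10⁻⁴ + 8.03 × 10⁻⁴ = 5.87 × 10⁻⁴, so Δρ ≈ 0.6028 kg m⁻³.
N² = (g/ρ₀)·Δρ/Δz = g·(Δρ/ρ₀)/Δz = 9.81 × 5.87 × 10⁻⁴ / 40 = 1.4396 × 10⁻⁴ s⁻².
N = √(1.4396 × 10⁻⁴) = 0.011998 rad s⁻¹ → T = 2π/N = 523.69 s ≈ 524 s.

524 s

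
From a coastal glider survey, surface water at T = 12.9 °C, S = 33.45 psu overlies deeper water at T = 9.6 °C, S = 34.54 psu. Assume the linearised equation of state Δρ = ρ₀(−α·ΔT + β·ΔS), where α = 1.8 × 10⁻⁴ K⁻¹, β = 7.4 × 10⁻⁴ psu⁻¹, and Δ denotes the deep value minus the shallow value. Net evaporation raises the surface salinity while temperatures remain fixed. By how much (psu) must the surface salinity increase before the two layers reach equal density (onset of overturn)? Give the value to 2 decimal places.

Neutral buoyancy requires −α(T_deep − T_surf) + β(S_deep − S_surf′) = 0.
S_surf′ = S_deep − (α/β)·ΔT = 34.54 − (1.8 × 10⁻⁴/7.4 × 10⁻⁴)·(-3.3) = 35.3427 psu.
Increase required: 35.3427 − 33.45 = 1.8927 psu.

1.89 psu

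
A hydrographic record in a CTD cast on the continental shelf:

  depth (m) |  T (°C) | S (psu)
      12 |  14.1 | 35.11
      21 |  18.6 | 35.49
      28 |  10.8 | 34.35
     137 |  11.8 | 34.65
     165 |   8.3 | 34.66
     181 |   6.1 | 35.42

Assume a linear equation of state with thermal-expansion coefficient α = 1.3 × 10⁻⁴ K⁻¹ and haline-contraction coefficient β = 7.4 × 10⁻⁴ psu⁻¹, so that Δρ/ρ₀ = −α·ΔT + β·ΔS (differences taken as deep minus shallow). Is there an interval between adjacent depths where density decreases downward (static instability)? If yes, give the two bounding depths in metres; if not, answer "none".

Evaluate Δρ/ρ₀ = −αΔT + βΔS across each adjacent pair:
  12–21 m: −αΔT+βΔS = −(1.3 × 10⁻⁴)(+4.5)+(7.4 × 10⁻⁴)(+0.38) = -3.0 × 10⁻⁴ → UNSTABLE
  21–28 m: −αΔT+βΔS = −(1.3 × 10⁻⁴)(-7.8)+(7.4 × 10⁻⁴)(-1.14) = 1.7 × 10⁻⁴ → stable
  28–137 m: −αΔT+βΔS = −(1.3 × 10⁻⁴)(+1.0)+(7.4 × 10⁻⁴)(+0.30) = 9.2 × 10⁻⁵ → stable
  137–165 m: −αΔT+βΔS = −(1.3 × 10⁻⁴)(-3.5)+(7.4 × 10⁻⁴)(+0.01) = 4.6 × 10⁻⁴ → stable
  165–181 m: −αΔT+βΔS = −(1.3 × 10⁻⁴)(-2.2)+(7.4 × 10⁻⁴)(+0.76) = 8.5 × 10⁻⁴ → stable
The 12–21 m interval has Δρ < 0: lighter water underlies denser water.

12–21 m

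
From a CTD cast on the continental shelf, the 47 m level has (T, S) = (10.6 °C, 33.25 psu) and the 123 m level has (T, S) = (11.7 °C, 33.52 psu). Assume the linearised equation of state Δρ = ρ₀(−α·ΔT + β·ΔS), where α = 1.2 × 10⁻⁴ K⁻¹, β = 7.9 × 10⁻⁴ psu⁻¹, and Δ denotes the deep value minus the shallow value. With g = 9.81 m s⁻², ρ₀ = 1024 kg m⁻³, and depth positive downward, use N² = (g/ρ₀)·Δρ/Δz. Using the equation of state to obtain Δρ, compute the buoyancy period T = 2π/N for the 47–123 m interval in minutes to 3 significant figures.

ΔT = +1.1 K, ΔS = +0.27 psu (deep − shallow).
Δρ/ρ₀ = −αΔT + βΔS = -1.32 × 10⁻⁴ + 2.133 × 10⁻⁴ = 8.13 × 10⁻⁵, so Δρ ≈ 0.08325 kg m⁻³.
N² = (g/ρ₀)·Δρ/Δz = g·(Δρ/ρ₀)/Δz = 9.81 × 8.13 × 10⁻⁵ / 76 = 1.0494 × 10⁻⁵ s⁻².
N = √(1.0494 × 10⁻⁵) = 3.2394 × 10⁻³ rad s⁻¹ → T = 2π/N = 1.9396 × 10³ s = 32.327 min ≈ 32.3 min.

32.3 min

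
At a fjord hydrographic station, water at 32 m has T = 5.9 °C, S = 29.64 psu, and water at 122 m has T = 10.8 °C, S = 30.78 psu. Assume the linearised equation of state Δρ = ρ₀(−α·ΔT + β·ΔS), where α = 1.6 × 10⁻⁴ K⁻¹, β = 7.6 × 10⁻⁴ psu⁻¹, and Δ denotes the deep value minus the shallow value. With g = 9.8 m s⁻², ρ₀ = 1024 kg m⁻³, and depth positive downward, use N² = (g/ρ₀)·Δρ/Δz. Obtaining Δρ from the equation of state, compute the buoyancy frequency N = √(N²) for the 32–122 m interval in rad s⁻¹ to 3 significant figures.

ΔT = +4.9 K, ΔS = +1.14 psu (deep − shallow).
Δρ/ρ₀ = −αΔT + βΔS = -7.84 × 10⁻⁴ + 8.664 × 10⁻⁴ = 8.24 × 10⁻⁵, so Δρ ≈ 0.08438 kg m⁻³.
N² = (g/ρ₀)·Δρ/Δz = g·(Δρ/ρ₀)/Δz = 9.8 × 8.24 × 10⁻⁵ / 90 = 8.9724 × 10⁻⁶ s⁻².
N = √(8.9724 × 10⁻⁶) = 2.9954 × 10⁻³ rad s⁻¹ ≈ 3.00 × 10⁻³ rad s⁻¹.

3.00 × 10⁻³ rad s⁻¹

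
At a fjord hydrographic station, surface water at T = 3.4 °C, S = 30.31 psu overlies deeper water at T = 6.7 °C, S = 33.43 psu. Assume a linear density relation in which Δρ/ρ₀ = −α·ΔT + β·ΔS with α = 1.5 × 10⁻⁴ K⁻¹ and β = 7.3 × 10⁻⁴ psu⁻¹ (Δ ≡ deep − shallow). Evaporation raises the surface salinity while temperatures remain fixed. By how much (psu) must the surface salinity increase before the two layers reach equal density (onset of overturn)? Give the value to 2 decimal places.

Neutral buoyancy requires −α(T_deep − T_surf) + β(S_deep − S_surf′) = 0.
S_surf′ = S_deep − (α/β)·ΔT = 33.43 − (1.5 × 10⁻⁴/7.3 × 10⁻⁴)·(+3.3) = 32.7519 psu.
Increase required: 32.7519 − 30.31 = 2.4419 psu.

2.44 psu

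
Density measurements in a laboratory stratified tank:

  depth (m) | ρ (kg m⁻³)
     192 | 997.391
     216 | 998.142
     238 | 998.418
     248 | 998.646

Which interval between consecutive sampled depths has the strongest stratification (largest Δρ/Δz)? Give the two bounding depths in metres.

Compute the density gradient over each adjacent pair:
  192–216 m: Δρ/Δz = 0.751/24 = 0.031 kg m⁻⁴
  216–238 m: Δρ/Δz = 0.276/22 = 0.013 kg m⁻⁴
  238–248 m: Δρ/Δz = 0.228/10 = 0.023 kg m⁻⁴
The largest gradient is in the 192–216 m interval — the pycnocline.

192–216 m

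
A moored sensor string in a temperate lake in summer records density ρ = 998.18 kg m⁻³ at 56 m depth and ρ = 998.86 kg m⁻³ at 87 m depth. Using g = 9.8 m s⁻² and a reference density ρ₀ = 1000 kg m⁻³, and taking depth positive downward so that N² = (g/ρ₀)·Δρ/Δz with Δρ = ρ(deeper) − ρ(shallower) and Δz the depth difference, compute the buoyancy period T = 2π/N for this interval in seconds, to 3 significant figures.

Δρ = 998.86 − 998.18 = 0.68 kg m⁻³ over Δz = 87 − 56 = 31 m.
N² = (9.8/1000) × (0.68/31) = 2.1497 × 10⁻⁴ s⁻².
N = √(2.1497 × 10⁻⁴) = 0.014662 rad s⁻¹, so T = 2π/N = 428.54 s ≈ 429 s.

429 s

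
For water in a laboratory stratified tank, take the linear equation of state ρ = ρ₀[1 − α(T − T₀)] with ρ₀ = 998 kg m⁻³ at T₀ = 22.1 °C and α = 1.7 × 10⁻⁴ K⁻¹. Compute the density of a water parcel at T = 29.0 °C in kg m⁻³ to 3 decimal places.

996.829 kg m⁻³

T − T₀ = +6.9 K.
Bracket = 1 − α·(+6.9) = 1 + (-1.173 × 10⁻³) = 0.9988270.
ρ = 998 × 0.9988270 = 996.829 kg m⁻³.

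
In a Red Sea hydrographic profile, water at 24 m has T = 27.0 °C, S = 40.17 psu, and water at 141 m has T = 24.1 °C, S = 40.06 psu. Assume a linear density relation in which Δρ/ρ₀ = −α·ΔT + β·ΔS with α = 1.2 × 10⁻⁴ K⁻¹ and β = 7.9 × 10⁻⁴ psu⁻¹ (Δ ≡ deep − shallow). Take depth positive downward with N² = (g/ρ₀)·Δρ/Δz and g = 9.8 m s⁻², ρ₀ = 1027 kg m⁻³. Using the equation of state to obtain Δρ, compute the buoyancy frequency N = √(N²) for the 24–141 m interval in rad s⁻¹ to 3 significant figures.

4.68 × 10⁻³ rad s⁻¹

ΔT = -2.9 K, ΔS = -0.11 psu (deep − shallow).
Δρ/ρ₀ = −αΔT + βΔS = 3.48 × 10⁻⁴ − 8.69 × 10⁻⁵ = 2.611 × 10⁻⁴, so Δρ ≈ 0.2681 kg m⁻³.
N² = (g/ρ₀)·Δρ/Δz = g·(Δρ/ρ₀)/Δz = 9.8 × 2.611 × 10⁻⁴ / 117 = 2.1870 × 10⁻⁵ s⁻².
N = √(2.1870 × 10⁻⁵) = 4.6765 × 10⁻³ rad s⁻¹ ≈ 4.68 × 10⁻³ rad s⁻¹.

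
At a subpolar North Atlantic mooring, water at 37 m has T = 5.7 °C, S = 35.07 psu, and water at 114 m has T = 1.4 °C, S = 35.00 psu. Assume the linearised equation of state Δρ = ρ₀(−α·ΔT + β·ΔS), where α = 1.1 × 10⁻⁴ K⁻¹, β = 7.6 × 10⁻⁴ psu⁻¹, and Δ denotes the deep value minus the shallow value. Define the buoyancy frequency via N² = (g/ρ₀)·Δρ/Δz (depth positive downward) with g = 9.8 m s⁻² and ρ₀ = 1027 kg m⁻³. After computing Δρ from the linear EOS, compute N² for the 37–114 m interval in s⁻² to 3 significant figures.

5.34 × 10⁻⁵ s⁻²

ΔT = -4.3 K, ΔS = -0.07 psu (deep − shallow).
Δρ/ρ₀ = −αΔT + βΔS = 4.73 × 10⁻⁴ − 5.32 × 10⁻⁵ = 4.198 × 10⁻⁴, so Δρ ≈ 0.4311 kg m⁻³.
N² = (g/ρ₀)·Δρ/Δz = g·(Δρ/ρ₀)/Δz = 9.8 × 4.198 × 10⁻⁴ / 77 = 5.3429 × 10⁻⁵ s⁻² ≈ 5.34 × 10⁻⁵ s⁻².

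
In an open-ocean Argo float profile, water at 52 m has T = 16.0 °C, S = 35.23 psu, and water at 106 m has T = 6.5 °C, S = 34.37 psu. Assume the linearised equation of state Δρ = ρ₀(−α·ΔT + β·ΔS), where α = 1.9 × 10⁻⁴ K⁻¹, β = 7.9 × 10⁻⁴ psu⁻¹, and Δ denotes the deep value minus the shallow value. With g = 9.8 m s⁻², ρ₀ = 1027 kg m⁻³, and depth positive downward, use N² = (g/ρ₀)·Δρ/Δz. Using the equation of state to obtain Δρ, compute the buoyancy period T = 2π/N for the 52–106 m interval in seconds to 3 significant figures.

440 s

ΔT = -9.5 K, ΔS = -0.86 psu (deep − shallow).
Δρ/ρ₀ = −αΔT + βΔS = 1.805 × 10⁻³ − 6.794 × 10⁻⁴ = 1.1256 × 10⁻³, so Δρ ≈ 1.156 kg m⁻³.
N² = (g/ρ₀)·Δρ/Δz = g·(Δρ/ρ₀)/Δz = 9.8 × 1.1256 × 10⁻³ / 54 = 2.0428 × 10⁻⁴ s⁻².
N = √(2.0428 × 10⁻⁴) = 0.014293 rad s⁻¹ → T = 2π/N = 439.60 s ≈ 440 s.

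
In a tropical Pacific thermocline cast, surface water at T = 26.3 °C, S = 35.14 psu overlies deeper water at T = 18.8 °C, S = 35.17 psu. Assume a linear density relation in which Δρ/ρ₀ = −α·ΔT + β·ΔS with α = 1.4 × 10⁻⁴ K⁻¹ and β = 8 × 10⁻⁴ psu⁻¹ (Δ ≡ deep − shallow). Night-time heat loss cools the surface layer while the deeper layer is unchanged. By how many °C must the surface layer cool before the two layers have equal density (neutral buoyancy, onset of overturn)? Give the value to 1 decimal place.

Neutral buoyancy requires Δρ = 0, i.e. −α(T_deep − T_surf′) + β(S_deep − S_surf) = 0.
T_surf′ = T_deep − (β/α)·ΔS = 18.8 − (8 × 10⁻⁴/1.4 × 10⁻⁴)·(+0.03) = 18.629 °C.
Cooling required: 26.3 − (18.629) = 7.671 °C.

7.7 °C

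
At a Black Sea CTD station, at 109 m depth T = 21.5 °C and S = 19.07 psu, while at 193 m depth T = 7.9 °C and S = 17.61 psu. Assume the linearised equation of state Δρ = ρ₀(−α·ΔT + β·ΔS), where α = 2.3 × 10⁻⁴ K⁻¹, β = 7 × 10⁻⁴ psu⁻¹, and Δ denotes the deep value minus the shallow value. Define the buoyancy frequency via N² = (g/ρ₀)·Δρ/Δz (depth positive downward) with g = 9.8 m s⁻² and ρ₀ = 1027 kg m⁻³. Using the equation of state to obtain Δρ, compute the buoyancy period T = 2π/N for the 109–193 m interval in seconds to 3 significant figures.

ΔT = -13.6 K, ΔS = -1.46 psu (deep − shallow).
Δρ/ρ₀ = −αΔT + βΔS = 3.128 × 10⁻³ − 1.022 × 10⁻³ = 2.106 × 10⁻³, so Δρ ≈ 2.163 kg m⁻³.
N² = (g/ρ₀)·Δρ/Δz = g·(Δρ/ρ₀)/Δz = 9.8 × 2.106 × 10⁻³ / 84 = 2.4570 × 10⁻⁴ s⁻².
N = √(2.4570 × 10⁻⁴) = 0.015675 rad s⁻¹ → T = 2π/N = 400.84 s ≈ 401 s.

401 s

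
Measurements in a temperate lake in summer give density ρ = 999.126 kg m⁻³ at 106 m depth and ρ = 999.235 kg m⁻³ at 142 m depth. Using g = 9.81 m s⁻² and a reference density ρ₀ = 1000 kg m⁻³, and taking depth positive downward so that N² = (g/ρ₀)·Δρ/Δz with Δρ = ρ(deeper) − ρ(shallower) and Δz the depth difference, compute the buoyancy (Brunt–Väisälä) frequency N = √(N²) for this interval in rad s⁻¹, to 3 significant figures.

5.45 × 10⁻³ rad s⁻¹

Δρ = 999.235 − 999.126 = 0.109 kg m⁻³ over Δz = 142 − 106 = 36 m.
N² = (9.81/1000) × (0.109/36) = 2.9703 × 10⁻⁵ s⁻².
N = √(2.9703 × 10⁻⁵) = 5.4500 × 10⁻³ rad s⁻¹ ≈ 5.45 × 10⁻³ rad s⁻¹.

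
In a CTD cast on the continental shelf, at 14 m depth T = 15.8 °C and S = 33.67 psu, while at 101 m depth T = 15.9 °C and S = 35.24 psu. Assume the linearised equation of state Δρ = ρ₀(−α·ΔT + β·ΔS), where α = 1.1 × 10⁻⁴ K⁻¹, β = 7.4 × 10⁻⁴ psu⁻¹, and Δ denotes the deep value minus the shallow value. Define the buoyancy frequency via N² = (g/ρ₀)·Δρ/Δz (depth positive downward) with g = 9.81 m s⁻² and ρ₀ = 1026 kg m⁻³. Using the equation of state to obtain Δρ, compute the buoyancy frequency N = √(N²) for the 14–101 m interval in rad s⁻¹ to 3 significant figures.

0.0114 rad s⁻¹

ΔT = +0.1 K, ΔS = +1.57 psu (deep − shallow).
Δρ/ρ₀ = −αΔT + βΔS = -1.10 × 10⁻⁵ + 1.1618 × 10⁻³ = 1.1508 × 10⁻³, so Δρ ≈ 1.181 kg m⁻³.
N² = (g/ρ₀)·Δρ/Δz = g·(Δρ/ρ₀)/Δz = 9.81 × 1.1508 × 10⁻³ / 87 = 1.2976 × 10⁻⁴ s⁻².
N = √(1.2976 × 10⁻⁴) = 0.011391 rad s⁻¹ ≈ 0.0114 rad s⁻¹.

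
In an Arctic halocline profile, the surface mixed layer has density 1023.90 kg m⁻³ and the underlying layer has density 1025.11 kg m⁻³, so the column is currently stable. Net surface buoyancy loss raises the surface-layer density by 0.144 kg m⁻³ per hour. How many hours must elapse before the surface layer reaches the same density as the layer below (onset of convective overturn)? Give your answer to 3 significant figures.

8.40 hours

Density deficit of the surface layer: 1025.11 − 1023.90 = 1.21 kg m⁻³.
Required change = 1.21 / 0.144 = 8.40 hours.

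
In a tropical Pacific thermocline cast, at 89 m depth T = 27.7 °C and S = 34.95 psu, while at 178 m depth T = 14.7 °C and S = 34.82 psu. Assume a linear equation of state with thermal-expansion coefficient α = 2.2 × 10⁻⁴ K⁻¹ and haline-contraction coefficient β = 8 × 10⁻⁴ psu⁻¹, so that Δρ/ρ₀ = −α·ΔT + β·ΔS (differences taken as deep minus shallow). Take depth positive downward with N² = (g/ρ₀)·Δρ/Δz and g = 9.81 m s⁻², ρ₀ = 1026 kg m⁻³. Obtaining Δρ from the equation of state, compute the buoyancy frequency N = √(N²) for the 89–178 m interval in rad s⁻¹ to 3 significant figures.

0.0174 rad s⁻¹

ΔT = -13.0 K, ΔS = -0.13 psu (deep − shallow).
Δρ/ρ₀ = −αΔT + βΔS = 2.86 × 10⁻³ − 1.04 × 10⁻⁴ = 2.756 × 10⁻³, so Δρ ≈ 2.828 kg m⁻³.
N² = (g/ρ₀)·Δρ/Δz = g·(Δρ/ρ₀)/Δz = 9.81 × 2.756 × 10⁻³ / 89 = 3.0378 × 10⁻⁴ s⁻².
N = √(3.0378 × 10⁻⁴) = 0.017429 rad s⁻¹ ≈ 0.0174 rad s⁻¹.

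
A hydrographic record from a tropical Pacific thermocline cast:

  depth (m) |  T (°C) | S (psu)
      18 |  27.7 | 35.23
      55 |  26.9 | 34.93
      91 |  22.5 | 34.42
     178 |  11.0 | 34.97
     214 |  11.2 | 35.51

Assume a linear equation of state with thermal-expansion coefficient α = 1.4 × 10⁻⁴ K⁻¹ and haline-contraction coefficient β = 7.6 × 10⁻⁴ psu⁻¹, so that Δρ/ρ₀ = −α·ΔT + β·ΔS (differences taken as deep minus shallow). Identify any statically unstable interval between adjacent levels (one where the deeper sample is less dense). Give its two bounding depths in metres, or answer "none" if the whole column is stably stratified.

18–55 m

Evaluate Δρ/ρ₀ = −αΔT + βΔS across each adjacent pair:
  18–55 m: −αΔT+βΔS = −(1.4 × 10⁻⁴)(-0.8)+(7.6 × 10⁻⁴)(-0.30) = -1.2 × 10⁻⁴ → UNSTABLE
  55–91 m: −αΔT+βΔS = −(1.4 × 10⁻⁴)(-4.4)+(7.6 × 10⁻⁴)(-0.51) = 2.3 × 10⁻⁴ → stable
  91–178 m: −αΔT+βΔS = −(1.4 × 10⁻⁴)(-11.5)+(7.6 × 10⁻⁴)(+0.55) = 2.0 × 10⁻³ → stable
  178–214 m: −αΔT+βΔS = −(1.4 × 10⁻⁴)(+0.2)+(7.6 × 10⁻⁴)(+0.54) = 3.8 × 10⁻⁴ → stable
The 18–55 m interval has Δρ < 0: lighter water underlies denser water.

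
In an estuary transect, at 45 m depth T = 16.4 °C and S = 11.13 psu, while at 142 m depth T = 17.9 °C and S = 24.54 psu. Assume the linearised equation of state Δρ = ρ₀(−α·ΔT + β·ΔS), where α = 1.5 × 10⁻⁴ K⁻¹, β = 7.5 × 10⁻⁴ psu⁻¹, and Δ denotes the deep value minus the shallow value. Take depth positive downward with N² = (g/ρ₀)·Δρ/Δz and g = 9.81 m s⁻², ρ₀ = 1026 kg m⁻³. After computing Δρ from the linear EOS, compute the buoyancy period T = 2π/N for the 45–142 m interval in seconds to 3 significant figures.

ΔT = +1.5 K, ΔS = +13.41 psu (deep − shallow).
Δρ/ρ₀ = −αΔT + βΔS = -2.25 × 10⁻⁴ + 0.0100575 = 9.8325 × 10⁻³, so Δρ ≈ 10.09 kg m⁻³.
N² = (g/ρ₀)·Δρ/Δz = g·(Δρ/ρ₀)/Δz = 9.81 × 9.8325 × 10⁻³ / 97 = 9.9440 × 10⁻⁴ s⁻².
N = √(9.9440 × 10⁻⁴) = 0.031534 rad s⁻¹ → T = 2π/N = 199.25 s ≈ 199 s.

199 s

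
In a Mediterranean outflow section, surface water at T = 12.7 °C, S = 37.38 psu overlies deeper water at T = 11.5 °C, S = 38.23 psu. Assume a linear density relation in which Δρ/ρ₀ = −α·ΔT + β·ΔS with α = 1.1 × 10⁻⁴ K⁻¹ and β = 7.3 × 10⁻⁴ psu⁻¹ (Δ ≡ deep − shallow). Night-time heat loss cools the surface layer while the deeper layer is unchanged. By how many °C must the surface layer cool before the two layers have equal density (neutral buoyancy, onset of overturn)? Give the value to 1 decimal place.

Neutral buoyancy requires Δρ = 0, i.e. −α(T_deep − T_surf′) + β(S_deep − S_surf) = 0.
T_surf′ = T_deep − (β/α)·ΔS = 11.5 − (7.3 × 10⁻⁴/1.1 × 10⁻⁴)·(+0.85) = 5.859 °C.
Cooling required: 12.7 − (5.859) = 6.841 °C.

6.8 °C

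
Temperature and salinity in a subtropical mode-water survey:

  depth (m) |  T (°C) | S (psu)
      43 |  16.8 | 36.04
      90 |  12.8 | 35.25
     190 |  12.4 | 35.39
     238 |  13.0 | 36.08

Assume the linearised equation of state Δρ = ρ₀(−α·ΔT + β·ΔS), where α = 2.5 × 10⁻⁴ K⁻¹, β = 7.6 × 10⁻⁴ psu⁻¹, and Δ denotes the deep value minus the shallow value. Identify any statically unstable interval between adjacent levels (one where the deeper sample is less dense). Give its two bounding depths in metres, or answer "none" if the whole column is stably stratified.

none

Evaluate Δρ/ρ₀ = −αΔT + βΔS across each adjacent pair:
  43–90 m: −αΔT+βΔS = −(2.5 × 10⁻⁴)(-4.0)+(7.6 × 10⁻⁴)(-0.79) = 4.0 × 10⁻⁴ → stable
  90–190 m: −αΔT+βΔS = −(2.5 × 10⁻⁴)(-0.4)+(7.6 × 10⁻⁴)(+0.14) = 2.1 × 10⁻⁴ → stable
  190–238 m: −αΔT+βΔS = −(2.5 × 10⁻⁴)(+0.6)+(7.6 × 10⁻⁴)(+0.69) = 3.7 × 10⁻⁴ → stable
Every interval has Δρ > 0: the column is stably stratified throughout.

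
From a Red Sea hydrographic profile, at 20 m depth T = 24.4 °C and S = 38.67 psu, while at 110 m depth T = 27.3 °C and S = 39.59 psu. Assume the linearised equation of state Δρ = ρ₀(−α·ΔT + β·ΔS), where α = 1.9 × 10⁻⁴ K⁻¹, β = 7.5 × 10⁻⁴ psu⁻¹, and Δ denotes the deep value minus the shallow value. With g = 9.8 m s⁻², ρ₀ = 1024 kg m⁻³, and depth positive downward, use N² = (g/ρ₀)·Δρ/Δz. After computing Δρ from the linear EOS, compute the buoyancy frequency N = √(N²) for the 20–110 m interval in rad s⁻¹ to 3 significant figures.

ΔT = +2.9 K, ΔS = +0.92 psu (deep − shallow).
Δρ/ρ₀ = −αΔT + βΔS = -5.51 × 10⁻⁴ + 6.90 × 10⁻⁴ = 1.39 × 10⁻⁴, so Δρ ≈ 0.1423 kg m⁻³.
N² = (g/ρ₀)·Δρ/Δz = g·(Δρ/ρ₀)/Δz = 9.8 × 1.39 × 10⁻⁴ / 90 = 1.5136 × 10⁻⁵ s⁻².
N = √(1.5136 × 10⁻⁵) = 3.8905 × 10⁻³ rad s⁻¹ ≈ 3.89 × 10⁻³ rad s⁻¹.

3.89 × 10⁻³ rad s⁻¹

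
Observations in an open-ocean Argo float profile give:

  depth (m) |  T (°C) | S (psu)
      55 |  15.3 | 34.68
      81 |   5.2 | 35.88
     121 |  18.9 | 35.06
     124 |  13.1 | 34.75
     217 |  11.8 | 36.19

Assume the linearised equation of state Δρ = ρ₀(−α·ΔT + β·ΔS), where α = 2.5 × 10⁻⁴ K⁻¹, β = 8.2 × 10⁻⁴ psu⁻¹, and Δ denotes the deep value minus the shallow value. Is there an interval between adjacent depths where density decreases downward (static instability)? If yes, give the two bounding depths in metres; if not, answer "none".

81–121 m

Evaluate Δρ/ρ₀ = −αΔT + βΔS across each adjacent pair:
  55–81 m: −αΔT+βΔS = −(2.5 × 10⁻⁴)(-10.1)+(8.2 × 10⁻⁴)(+1.20) = 3.5 × 10⁻³ → stable
  81–121 m: −αΔT+βΔS = −(2.5 × 10⁻⁴)(+13.7)+(8.2 × 10⁻⁴)(-0.82) = -4.1 × 10⁻³ → UNSTABLE
  121–124 m: −αΔT+βΔS = −(2.5 × 10⁻⁴)(-5.8)+(8.2 × 10⁻⁴)(-0.31) = 1.2 × 10⁻³ → stable
  124–217 m: −αΔT+βΔS = −(2.5 × 10⁻⁴)(-1.3)+(8.2 × 10⁻⁴)(+1.44) = 1.5 × 10⁻³ → stable
The 81–121 m interval has Δρ < 0: lighter water underlies denser water.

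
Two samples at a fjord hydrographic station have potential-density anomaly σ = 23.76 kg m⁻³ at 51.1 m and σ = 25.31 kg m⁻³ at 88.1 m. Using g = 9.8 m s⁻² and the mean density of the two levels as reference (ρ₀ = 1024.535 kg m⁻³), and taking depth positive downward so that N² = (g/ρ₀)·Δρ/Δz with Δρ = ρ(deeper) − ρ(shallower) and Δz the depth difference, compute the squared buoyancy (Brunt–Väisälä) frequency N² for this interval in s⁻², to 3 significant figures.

Δρ = 1025.31 − 1023.76 = 1.55 kg m⁻³ over Δz = 88.1 − 51.1 = 37 m.
N² = (9.8/1024.535) × (1.55/37) = 4.0071 × 10⁻⁴ s⁻² ≈ 4.01 × 10⁻⁴ s⁻².

4.01 × 10⁻⁴ s⁻²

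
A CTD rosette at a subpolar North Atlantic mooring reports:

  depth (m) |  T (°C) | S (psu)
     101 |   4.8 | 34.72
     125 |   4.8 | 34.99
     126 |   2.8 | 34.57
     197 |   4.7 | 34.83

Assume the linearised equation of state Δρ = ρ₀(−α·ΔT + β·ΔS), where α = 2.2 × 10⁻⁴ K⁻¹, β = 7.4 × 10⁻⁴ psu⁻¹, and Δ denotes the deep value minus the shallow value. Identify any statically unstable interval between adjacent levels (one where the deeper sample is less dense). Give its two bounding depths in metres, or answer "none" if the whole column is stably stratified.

Evaluate Δρ/ρ₀ = −αΔT + βΔS across each adjacent pair:
  101–125 m: −αΔT+βΔS = −(2.2 × 10⁻⁴)(+0.0)+(7.4 × 10⁻⁴)(+0.27) = 2.0 × 10⁻⁴ → stable
  125–126 m: −αΔT+βΔS = −(2.2 × 10⁻⁴)(-2.0)+(7.4 × 10⁻⁴)(-0.42) = 1.3 × 10⁻⁴ → stable
  126–197 m: −αΔT+βΔS = −(2.2 × 10⁻⁴)(+1.9)+(7.4 × 10⁻⁴)(+0.26) = -2.3 × 10⁻⁴ → UNSTABLE
The 126–197 m interval has Δρ < 0: lighter water underlies denser water.

126–197 m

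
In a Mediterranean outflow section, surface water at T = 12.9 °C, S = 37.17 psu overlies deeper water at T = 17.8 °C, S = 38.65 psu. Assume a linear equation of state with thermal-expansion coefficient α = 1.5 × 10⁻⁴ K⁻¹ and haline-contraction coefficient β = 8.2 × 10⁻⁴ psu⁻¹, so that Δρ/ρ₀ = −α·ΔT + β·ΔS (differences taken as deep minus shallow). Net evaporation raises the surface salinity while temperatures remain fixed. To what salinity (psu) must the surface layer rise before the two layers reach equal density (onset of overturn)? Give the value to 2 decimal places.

Neutral buoyancy requires −α(T_deep − T_surf) + β(S_deep − S_surf′) = 0.
S_surf′ = S_deep − (α/β)·ΔT = 38.65 − (1.5 × 10⁻⁴/8.2 × 10⁻⁴)·(+4.9) = 37.7537 psu.
Increase required: 37.7537 − 37.17 = 0.5837 psu.

37.75 psu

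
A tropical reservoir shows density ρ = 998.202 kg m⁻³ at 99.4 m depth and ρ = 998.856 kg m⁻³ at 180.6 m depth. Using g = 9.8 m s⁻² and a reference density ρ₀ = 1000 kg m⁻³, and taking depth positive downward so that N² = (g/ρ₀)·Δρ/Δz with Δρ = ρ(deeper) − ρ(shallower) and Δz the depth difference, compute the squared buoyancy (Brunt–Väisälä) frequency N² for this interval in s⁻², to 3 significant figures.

7.89 × 10⁻⁵ s⁻²

Δρ = 998.856 − 998.202 = 0.654 kg m⁻³ over Δz = 180.6 − 99.4 = 81.2 m.
N² = (9.8/1000) × (0.654/81.2) = 7.8931 × 10⁻⁵ s⁻² ≈ 7.89 × 10⁻⁵ s⁻².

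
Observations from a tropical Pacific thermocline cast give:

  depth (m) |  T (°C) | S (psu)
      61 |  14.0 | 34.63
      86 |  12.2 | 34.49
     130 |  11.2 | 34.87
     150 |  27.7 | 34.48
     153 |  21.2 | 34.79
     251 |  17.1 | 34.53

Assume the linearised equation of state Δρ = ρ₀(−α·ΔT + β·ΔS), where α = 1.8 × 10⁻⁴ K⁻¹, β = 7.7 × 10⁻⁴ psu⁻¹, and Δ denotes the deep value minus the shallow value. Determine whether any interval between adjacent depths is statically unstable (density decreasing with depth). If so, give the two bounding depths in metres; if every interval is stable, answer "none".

Evaluate Δρ/ρ₀ = −αΔT + βΔS across each adjacent pair:
  61–86 m: −αΔT+βΔS = −(1.8 × 10⁻⁴)(-1.8)+(7.7 × 10⁻⁴)(-0.14) = 2.2 × 10⁻⁴ → stable
  86–130 m: −αΔT+βΔS = −(1.8 × 10⁻⁴)(-1.0)+(7.7 × 10⁻⁴)(+0.38) = 4.7 × 10⁻⁴ → stable
  130–150 m: −αΔT+βΔS = −(1.8 × 10⁻⁴)(+16.5)+(7.7 × 10⁻⁴)(-0.39) = -3.3 × 10⁻³ → UNSTABLE
  150–153 m: −αΔT+βΔS = −(1.8 × 10⁻⁴)(-6.5)+(7.7 × 10⁻⁴)(+0.31) = 1.4 × 10⁻³ → stable
  153–251 m: −αΔT+βΔS = −(1.8 × 10⁻⁴)(-4.1)+(7.7 × 10⁻⁴)(-0.26) = 5.4 × 10⁻⁴ → stable
The 130–150 m interval has Δρ < 0: lighter water underlies denser water.

130–150 m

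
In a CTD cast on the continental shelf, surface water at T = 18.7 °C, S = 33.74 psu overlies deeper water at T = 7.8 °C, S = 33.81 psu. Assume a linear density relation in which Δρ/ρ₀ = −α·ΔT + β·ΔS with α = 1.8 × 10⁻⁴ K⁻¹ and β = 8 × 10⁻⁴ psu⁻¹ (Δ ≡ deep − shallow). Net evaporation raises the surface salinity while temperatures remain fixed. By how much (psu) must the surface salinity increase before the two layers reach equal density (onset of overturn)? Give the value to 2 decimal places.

Neutral buoyancy requires −α(T_deep − T_surf) + β(S_deep − S_surf′) = 0.
S_surf′ = S_deep − (α/β)·ΔT = 33.81 − (1.8 × 10⁻⁴/8 × 10⁻⁴)·(-10.9) = 36.2625 psu.
Increase required: 36.2625 − 33.74 = 2.5225 psu.

2.52 psu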